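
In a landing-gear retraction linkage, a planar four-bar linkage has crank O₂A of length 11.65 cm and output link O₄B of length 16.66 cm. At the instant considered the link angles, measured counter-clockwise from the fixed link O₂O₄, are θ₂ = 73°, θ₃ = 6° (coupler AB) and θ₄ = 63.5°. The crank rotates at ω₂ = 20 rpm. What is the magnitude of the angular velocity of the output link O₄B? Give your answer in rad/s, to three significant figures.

1.60

ω₂ = 2.094 rad/s (from 20 rpm).
Differentiating the loop-closure r₂e^{iθ₂}+r₃e^{iθ₃}=r₁+r₄e^{iθ₄} gives r₂ω₂e^{iθ₂}+r₃ω₃e^{iθ₃}=r₄ω₄e^{iθ₄}.
Eliminating the other unknown: ω₄ = r₂ω₂ sin(θ₂−θ₃) / [r₄ sin(θ₄−θ₃)].
Numerator sine = +0.92050; denominator sine = +0.84339.
Result = 0.1165·2.094·(+0.92050) / (0.1666·(+0.84339)) = +1.5985 rad/s; magnitude 1.5985 rad/s.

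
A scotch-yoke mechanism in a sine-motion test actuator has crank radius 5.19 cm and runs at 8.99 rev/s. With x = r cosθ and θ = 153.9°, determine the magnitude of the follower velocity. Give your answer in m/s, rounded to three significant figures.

ω = 56.49 rad/s (from 8.99 rev/s).
x = r cosθ ⇒ ẋ = −rω sinθ.
|v| = rω|sinθ| = 0.0519·56.49·|sin 153.9°| = 1.2897 m/s.

1.29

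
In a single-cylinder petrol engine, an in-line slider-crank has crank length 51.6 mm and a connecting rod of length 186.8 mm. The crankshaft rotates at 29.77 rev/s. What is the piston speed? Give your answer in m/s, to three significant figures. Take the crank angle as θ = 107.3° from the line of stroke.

8.43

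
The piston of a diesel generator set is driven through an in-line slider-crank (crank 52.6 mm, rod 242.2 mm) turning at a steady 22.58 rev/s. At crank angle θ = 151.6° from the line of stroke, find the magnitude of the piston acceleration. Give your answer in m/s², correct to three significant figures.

803

ω = 2π·22.6 = 141.9 rad/s
x(θ) = r cosθ + √(L² − r² sin²θ); with ω constant, a = ω²·d²x/dθ².
d²x/dθ² = −r cosθ − r²(cos2θ)/√u − r⁴ sin²2θ/(4u^{3/2}),  u = L² − r² sin²θ = 0.0580349 m².
Substituting r = 0.0526 m, L = 0.2422 m, θ = 151.6°: d²x/dθ² = +0.039885 m.
a = ω²·d²x/dθ² = (141.9)²·(+0.039885) = +802.82 m/s²;  |a| = 802.82 m/s².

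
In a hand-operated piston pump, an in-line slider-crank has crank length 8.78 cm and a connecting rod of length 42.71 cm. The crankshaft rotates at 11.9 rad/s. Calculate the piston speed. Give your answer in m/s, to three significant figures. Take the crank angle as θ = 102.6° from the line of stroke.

0.973

ω = 11.9 rad/s
For an in-line slider-crank, x = r cosθ + √(L² − r² sin²θ), so v = −rω sinθ·[1 + r cosθ/√(L² − r² sin²θ)].
With r = 0.0878 m, L = 0.4271 m, θ = 102.6°: √(L² − r² sin²θ) = 0.41842 m.
v = −0.0878·11.9·0.97592·[1 + 0.0878·-0.21814/0.41842] = -0.97298 m/s.
|v| = 0.97298 m/s.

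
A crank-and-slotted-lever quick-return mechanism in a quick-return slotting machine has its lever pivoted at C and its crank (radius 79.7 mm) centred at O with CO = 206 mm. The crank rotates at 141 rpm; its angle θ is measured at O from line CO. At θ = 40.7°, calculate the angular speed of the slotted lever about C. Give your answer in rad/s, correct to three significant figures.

ω = 14.77 rad/s (from 141 rpm).
Crank pin A relative to C: A = (d + r cosθ, r sinθ); lever angle φ = atan2(r sinθ, d + r cosθ).
Differentiating tanφ: φ̇ = rω(d cosθ + r)/(d² + r² + 2dr cosθ).
d² + r² + 2dr cosθ = |CA|² = 0.0736825 m²;  d cosθ + r = +0.23588 m.
|ω_lever| = |0.0797·14.77·+0.23588| / 0.0736825 = 3.7673 rad/s.

3.77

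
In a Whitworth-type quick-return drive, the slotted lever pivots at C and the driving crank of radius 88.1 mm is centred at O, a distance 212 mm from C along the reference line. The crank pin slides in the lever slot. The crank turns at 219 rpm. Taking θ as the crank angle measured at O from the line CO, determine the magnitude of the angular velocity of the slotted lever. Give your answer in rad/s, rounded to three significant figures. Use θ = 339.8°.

ω = 22.93 rad/s (from 219 rpm).
Crank pin A relative to C: A = (d + r cosθ, r sinθ); lever angle φ = atan2(r sinθ, d + r cosθ).
Differentiating tanφ: φ̇ = rω(d cosθ + r)/(d² + r² + 2dr cosθ).
d² + r² + 2dr cosθ = |CA|² = 0.0877625 m²;  d cosθ + r = +0.28706 m.
|ω_lever| = |0.0881·22.93·+0.28706| / 0.0877625 = 6.6087 rad/s.

6.61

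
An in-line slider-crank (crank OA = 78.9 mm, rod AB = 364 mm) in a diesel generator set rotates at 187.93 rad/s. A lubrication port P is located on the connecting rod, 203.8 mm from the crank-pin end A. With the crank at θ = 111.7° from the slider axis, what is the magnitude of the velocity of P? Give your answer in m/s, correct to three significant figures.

13.4

ω = 187.9 rad/s.  Crank-pin speed |V_A| = rω = 14.828 m/s, perpendicular to OA.
Rod angle: sinφ = −(r/L) sinθ ⇒ φ = -11.619°; ω_rod = −rω cosθ/√(L²−r²sin²θ) = +15.377 rad/s.
V_P = V_A + ω_rod × AP, with AP = 0.2038 m along the rod.
Components: V_Px = −rω sinθ − a·ω_rod·sinφ = -13.146 m/s;  V_Py = rω cosθ + a·ω_rod·cosφ = -2.4129 m/s.
|V_P| = √(V_Px² + V_Py²) = 13.365 m/s.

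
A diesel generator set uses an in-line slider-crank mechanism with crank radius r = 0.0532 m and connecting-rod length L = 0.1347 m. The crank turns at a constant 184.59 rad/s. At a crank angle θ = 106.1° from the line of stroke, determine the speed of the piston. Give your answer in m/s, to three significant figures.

8.32

ω = 184.6 rad/s
For an in-line slider-crank, x = r cosθ + √(L² − r² sin²θ), so v = −rω sinθ·[1 + r cosθ/√(L² − r² sin²θ)].
With r = 0.0532 m, L = 0.1347 m, θ = 106.1°: √(L² − r² sin²θ) = 0.12463 m.
v = −0.0532·184.6·0.96078·[1 + 0.0532·-0.27731/0.12463] = -8.3181 m/s.
|v| = 8.3181 m/s.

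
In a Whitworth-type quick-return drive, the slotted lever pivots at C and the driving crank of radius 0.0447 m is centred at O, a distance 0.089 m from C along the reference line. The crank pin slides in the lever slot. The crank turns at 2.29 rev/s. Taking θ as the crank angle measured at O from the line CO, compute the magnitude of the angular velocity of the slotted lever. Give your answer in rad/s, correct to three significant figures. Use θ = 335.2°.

4.71

ω = 14.39 rad/s (from 2.29 rev/s).
Crank pin A relative to C: A = (d + r cosθ, r sinθ); lever angle φ = atan2(r sinθ, d + r cosθ).
Differentiating tanφ: φ̇ = rω(d cosθ + r)/(d² + r² + 2dr cosθ).
d² + r² + 2dr cosθ = |CA|² = 0.0171419 m²;  d cosθ + r = +0.12549 m.
|ω_lever| = |0.0447·14.39·+0.12549| / 0.0171419 = 4.7085 rad/s.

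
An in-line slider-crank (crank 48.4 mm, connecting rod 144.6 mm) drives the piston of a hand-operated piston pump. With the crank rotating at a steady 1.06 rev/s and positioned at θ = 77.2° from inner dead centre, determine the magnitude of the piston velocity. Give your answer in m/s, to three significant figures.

ω = 2π·1.06 = 6.66 rad/s
For an in-line slider-crank, x = r cosθ + √(L² − r² sin²θ), so v = −rω sinθ·[1 + r cosθ/√(L² − r² sin²θ)].
With r = 0.0484 m, L = 0.1446 m, θ = 77.2°: √(L² − r² sin²θ) = 0.13668 m.
v = −0.0484·6.66·0.97515·[1 + 0.0484·0.22155/0.13668] = -0.339 m/s.
|v| = 0.339 m/s.

0.339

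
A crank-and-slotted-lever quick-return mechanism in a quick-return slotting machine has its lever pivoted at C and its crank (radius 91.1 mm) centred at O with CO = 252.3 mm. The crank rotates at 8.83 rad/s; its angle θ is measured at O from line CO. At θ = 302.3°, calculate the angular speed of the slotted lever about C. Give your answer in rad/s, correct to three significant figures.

1.88

ω = 8.83 rad/s
Crank pin A relative to C: A = (d + r cosθ, r sinθ); lever angle φ = atan2(r sinθ, d + r cosθ).
Differentiating tanφ: φ̇ = rω(d cosθ + r)/(d² + r² + 2dr cosθ).
d² + r² + 2dr cosθ = |CA|² = 0.0965182 m²;  d cosθ + r = +0.22592 m.
|ω_lever| = |0.0911·8.83·+0.22592| / 0.0965182 = 1.8829 rad/s.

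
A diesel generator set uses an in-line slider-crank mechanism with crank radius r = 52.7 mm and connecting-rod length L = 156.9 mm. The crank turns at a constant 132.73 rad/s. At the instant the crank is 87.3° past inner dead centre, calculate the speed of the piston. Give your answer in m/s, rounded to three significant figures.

7.10

ω = 132.7 rad/s
For an in-line slider-crank, x = r cosθ + √(L² − r² sin²θ), so v = −rω sinθ·[1 + r cosθ/√(L² − r² sin²θ)].
With r = 0.0527 m, L = 0.1569 m, θ = 87.3°: √(L² − r² sin²θ) = 0.14781 m.
v = −0.0527·132.7·0.99889·[1 + 0.0527·0.04711/0.14781] = -7.1045 m/s.
|v| = 7.1045 m/s.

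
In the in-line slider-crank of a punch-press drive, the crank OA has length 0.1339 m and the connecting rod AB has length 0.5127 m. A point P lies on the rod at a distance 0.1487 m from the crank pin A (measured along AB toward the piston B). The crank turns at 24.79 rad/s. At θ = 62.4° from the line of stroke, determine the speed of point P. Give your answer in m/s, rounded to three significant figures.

ω = 24.79 rad/s.  Crank-pin speed |V_A| = rω = 3.3194 m/s, perpendicular to OA.
Rod angle: sinφ = −(r/L) sinθ ⇒ φ = -13.382°; ω_rod = −rω cosθ/√(L²−r²sin²θ) = -3.0832 rad/s.
V_P = V_A + ω_rod × AP, with AP = 0.1487 m along the rod.
Components: V_Px = −rω sinθ − a·ω_rod·sinφ = -3.0478 m/s;  V_Py = rω cosθ + a·ω_rod·cosφ = +1.0918 m/s.
|V_P| = √(V_Px² + V_Py²) = 3.2374 m/s.

3.24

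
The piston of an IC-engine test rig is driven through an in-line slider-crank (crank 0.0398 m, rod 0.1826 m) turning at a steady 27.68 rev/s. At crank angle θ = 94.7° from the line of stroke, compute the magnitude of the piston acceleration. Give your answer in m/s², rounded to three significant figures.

364

ω = 2π·27.7 = 173.9 rad/s
x(θ) = r cosθ + √(L² − r² sin²θ); with ω constant, a = ω²·d²x/dθ².
d²x/dθ² = −r cosθ − r²(cos2θ)/√u − r⁴ sin²2θ/(4u^{3/2}),  u = L² − r² sin²θ = 0.0317694 m².
Substituting r = 0.0398 m, L = 0.1826 m, θ = 94.7°: d²x/dθ² = +0.012026 m.
a = ω²·d²x/dθ² = (173.9)²·(+0.012026) = +363.76 m/s²;  |a| = 363.76 m/s².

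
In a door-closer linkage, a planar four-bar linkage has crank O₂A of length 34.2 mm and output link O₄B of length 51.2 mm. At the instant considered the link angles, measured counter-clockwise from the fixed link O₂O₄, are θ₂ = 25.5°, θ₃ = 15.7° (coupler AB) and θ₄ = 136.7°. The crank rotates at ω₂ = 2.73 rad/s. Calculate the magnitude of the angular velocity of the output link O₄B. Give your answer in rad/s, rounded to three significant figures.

0.362

ω₂ = 2.73 rad/s
Differentiating the loop-closure r₂e^{iθ₂}+r₃e^{iθ₃}=r₁+r₄e^{iθ₄} gives r₂ω₂e^{iθ₂}+r₃ω₃e^{iθ₃}=r₄ω₄e^{iθ₄}.
Eliminating the other unknown: ω₄ = r₂ω₂ sin(θ₂−θ₃) / [r₄ sin(θ₄−θ₃)].
Numerator sine = +0.17021; denominator sine = +0.85717.
Result = 0.0342·2.73·(+0.17021) / (0.0512·(+0.85717)) = +0.36211 rad/s; magnitude 0.36211 rad/s.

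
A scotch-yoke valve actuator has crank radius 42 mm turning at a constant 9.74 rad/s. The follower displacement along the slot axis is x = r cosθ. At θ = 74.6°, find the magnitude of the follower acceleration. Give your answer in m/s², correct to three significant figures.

ω = 9.74 rad/s
x = r cosθ ⇒ ẍ = −rω² cosθ (ω constant).
|a| = rω²|cosθ| = 0.042·(9.74)²·|cos 74.6°| = 1.0581 m/s².

1.06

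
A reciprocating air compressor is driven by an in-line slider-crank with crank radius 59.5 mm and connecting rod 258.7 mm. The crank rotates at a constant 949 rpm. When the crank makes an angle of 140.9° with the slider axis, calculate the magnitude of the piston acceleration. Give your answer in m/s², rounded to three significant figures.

ω = 2π·949/60 = 99.38 rad/s
x(θ) = r cosθ + √(L² − r² sin²θ); with ω constant, a = ω²·d²x/dθ².
d²x/dθ² = −r cosθ − r²(cos2θ)/√u − r⁴ sin²2θ/(4u^{3/2}),  u = L² − r² sin²θ = 0.0655175 m².
Substituting r = 0.0595 m, L = 0.2587 m, θ = 140.9°: d²x/dθ² = +0.043167 m.
a = ω²·d²x/dθ² = (99.38)²·(+0.043167) = +426.33 m/s²;  |a| = 426.33 m/s².

426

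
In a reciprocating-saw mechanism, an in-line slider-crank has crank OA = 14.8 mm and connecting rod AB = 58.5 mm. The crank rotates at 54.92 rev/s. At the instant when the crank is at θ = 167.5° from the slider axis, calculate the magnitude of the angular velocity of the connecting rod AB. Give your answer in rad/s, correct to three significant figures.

85.4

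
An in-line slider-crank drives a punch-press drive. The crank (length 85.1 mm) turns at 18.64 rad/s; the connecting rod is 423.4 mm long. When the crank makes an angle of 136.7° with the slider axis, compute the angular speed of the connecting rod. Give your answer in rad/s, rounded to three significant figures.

ω = 18.64 rad/s
The rod makes angle φ with the slider axis where L sinφ = r sinθ; differentiating, L cosφ·φ̇ = r ω cosθ.
L cosφ = √(L² − r² sin²θ) = 0.41936 m.
|ω_rod| = r ω |cosθ| / √(L² − r² sin²θ) = 0.0851·18.64·0.72777/0.41936 = 2.7529 rad/s.

2.75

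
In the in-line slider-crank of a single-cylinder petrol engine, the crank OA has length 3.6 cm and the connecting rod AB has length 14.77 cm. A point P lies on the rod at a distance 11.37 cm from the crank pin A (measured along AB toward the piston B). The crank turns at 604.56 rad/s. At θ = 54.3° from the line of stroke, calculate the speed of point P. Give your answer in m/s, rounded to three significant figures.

19.9

ω = 604.6 rad/s.  Crank-pin speed |V_A| = rω = 21.764 m/s, perpendicular to OA.
Rod angle: sinφ = −(r/L) sinθ ⇒ φ = -11.416°; ω_rod = −rω cosθ/√(L²−r²sin²θ) = -87.723 rad/s.
V_P = V_A + ω_rod × AP, with AP = 0.1137 m along the rod.
Components: V_Px = −rω sinθ − a·ω_rod·sinφ = -19.649 m/s;  V_Py = rω cosθ + a·ω_rod·cosφ = +2.9236 m/s.
|V_P| = √(V_Px² + V_Py²) = 19.865 m/s.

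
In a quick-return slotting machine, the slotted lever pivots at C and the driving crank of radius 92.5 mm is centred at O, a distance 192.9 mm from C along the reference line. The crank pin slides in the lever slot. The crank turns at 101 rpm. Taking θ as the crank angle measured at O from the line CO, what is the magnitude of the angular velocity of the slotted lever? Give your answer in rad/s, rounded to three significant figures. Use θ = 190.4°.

ω = 10.58 rad/s (from 101 rpm).
Crank pin A relative to C: A = (d + r cosθ, r sinθ); lever angle φ = atan2(r sinθ, d + r cosθ).
Differentiating tanφ: φ̇ = rω(d cosθ + r)/(d² + r² + 2dr cosθ).
d² + r² + 2dr cosθ = |CA|² = 0.0106664 m²;  d cosθ + r = -0.097231 m.
|ω_lever| = |0.0925·10.58·-0.097231| / 0.0106664 = 8.9182 rad/s.

8.92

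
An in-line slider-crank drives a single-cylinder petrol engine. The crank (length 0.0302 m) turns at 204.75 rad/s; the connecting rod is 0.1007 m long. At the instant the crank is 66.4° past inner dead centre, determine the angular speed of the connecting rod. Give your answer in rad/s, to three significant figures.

ω = 204.8 rad/s
The rod makes angle φ with the slider axis where L sinφ = r sinθ; differentiating, L cosφ·φ̇ = r ω cosθ.
L cosφ = √(L² − r² sin²θ) = 0.096823 m.
|ω_rod| = r ω |cosθ| / √(L² − r² sin²θ) = 0.0302·204.8·0.40035/0.096823 = 25.568 rad/s.

25.6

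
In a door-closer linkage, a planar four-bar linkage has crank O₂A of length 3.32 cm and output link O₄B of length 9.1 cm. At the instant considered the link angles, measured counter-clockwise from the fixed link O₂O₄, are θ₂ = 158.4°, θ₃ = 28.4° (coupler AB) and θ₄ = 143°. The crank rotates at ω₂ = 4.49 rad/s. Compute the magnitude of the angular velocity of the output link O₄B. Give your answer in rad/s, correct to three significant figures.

ω₂ = 4.49 rad/s
Differentiating the loop-closure r₂e^{iθ₂}+r₃e^{iθ₃}=r₁+r₄e^{iθ₄} gives r₂ω₂e^{iθ₂}+r₃ω₃e^{iθ₃}=r₄ω₄e^{iθ₄}.
Eliminating the other unknown: ω₄ = r₂ω₂ sin(θ₂−θ₃) / [r₄ sin(θ₄−θ₃)].
Numerator sine = +0.76604; denominator sine = +0.90924.
Result = 0.0332·4.49·(+0.76604) / (0.091·(+0.90924)) = +1.3801 rad/s; magnitude 1.3801 rad/s.

1.38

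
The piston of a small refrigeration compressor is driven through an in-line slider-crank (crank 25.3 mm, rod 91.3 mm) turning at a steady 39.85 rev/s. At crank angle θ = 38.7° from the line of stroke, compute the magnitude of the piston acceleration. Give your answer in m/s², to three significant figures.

1340

ω = 2π·39.9 = 250.4 rad/s
x(θ) = r cosθ + √(L² − r² sin²θ); with ω constant, a = ω²·d²x/dθ².
d²x/dθ² = −r cosθ − r²(cos2θ)/√u − r⁴ sin²2θ/(4u^{3/2}),  u = L² − r² sin²θ = 0.00808546 m².
Substituting r = 0.0253 m, L = 0.0913 m, θ = 38.7°: d²x/dθ² = -0.021432 m.
a = ω²·d²x/dθ² = (250.4)²·(-0.021432) = -1343.6 m/s²;  |a| = 1343.6 m/s².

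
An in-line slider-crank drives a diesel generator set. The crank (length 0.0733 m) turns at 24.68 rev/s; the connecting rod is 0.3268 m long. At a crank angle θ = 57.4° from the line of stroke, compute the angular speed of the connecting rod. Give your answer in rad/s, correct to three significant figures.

19.1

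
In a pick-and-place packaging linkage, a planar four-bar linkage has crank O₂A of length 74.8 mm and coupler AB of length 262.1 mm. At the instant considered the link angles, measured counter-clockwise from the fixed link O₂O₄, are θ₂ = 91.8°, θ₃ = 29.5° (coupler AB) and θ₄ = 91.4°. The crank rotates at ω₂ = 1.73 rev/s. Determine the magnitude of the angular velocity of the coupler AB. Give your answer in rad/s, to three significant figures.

ω₂ = 10.87 rad/s (from 1.73 rev/s).
Differentiating the loop-closure r₂e^{iθ₂}+r₃e^{iθ₃}=r₁+r₄e^{iθ₄} gives r₂ω₂e^{iθ₂}+r₃ω₃e^{iθ₃}=r₄ω₄e^{iθ₄}.
Eliminating the other unknown: ω₃ = r₂ω₂ sin(θ₄−θ₂) / [r₃ sin(θ₃−θ₄)].
Numerator sine = -0.00698; denominator sine = -0.88213.
Result = 0.0748·10.87·(-0.00698) / (0.2621·(-0.88213)) = +0.024551 rad/s; magnitude 0.024551 rad/s.

0.0246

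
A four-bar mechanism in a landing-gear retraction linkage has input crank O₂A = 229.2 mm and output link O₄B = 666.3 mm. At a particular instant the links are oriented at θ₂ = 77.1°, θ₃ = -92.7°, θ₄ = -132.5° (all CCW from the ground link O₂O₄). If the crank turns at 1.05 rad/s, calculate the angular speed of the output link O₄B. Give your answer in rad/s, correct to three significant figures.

0.0999

ω₂ = 1.05 rad/s
Differentiating the loop-closure r₂e^{iθ₂}+r₃e^{iθ₃}=r₁+r₄e^{iθ₄} gives r₂ω₂e^{iθ₂}+r₃ω₃e^{iθ₃}=r₄ω₄e^{iθ₄}.
Eliminating the other unknown: ω₄ = r₂ω₂ sin(θ₂−θ₃) / [r₄ sin(θ₄−θ₃)].
Numerator sine = +0.17708; denominator sine = -0.64011.
Result = 0.2292·1.05·(+0.17708) / (0.6663·(-0.64011)) = -0.099922 rad/s; magnitude 0.099922 rad/s.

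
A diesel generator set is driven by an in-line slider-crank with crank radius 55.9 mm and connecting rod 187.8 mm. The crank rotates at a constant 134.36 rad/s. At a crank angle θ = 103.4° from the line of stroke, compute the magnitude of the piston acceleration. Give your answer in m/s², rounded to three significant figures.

512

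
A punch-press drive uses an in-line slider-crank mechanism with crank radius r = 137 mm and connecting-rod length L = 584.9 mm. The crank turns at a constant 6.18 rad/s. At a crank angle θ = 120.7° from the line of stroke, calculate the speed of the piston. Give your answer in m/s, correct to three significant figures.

0.639

ω = 6.18 rad/s
For an in-line slider-crank, x = r cosθ + √(L² − r² sin²θ), so v = −rω sinθ·[1 + r cosθ/√(L² − r² sin²θ)].
With r = 0.137 m, L = 0.5849 m, θ = 120.7°: √(L² − r² sin²θ) = 0.57291 m.
v = −0.137·6.18·0.85985·[1 + 0.137·-0.51054/0.57291] = -0.63912 m/s.
|v| = 0.63912 m/s.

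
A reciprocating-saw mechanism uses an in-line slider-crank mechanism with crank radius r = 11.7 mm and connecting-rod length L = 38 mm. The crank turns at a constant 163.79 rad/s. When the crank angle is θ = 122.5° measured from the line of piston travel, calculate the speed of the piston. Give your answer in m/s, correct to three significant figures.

ω = 163.8 rad/s
For an in-line slider-crank, x = r cosθ + √(L² − r² sin²θ), so v = −rω sinθ·[1 + r cosθ/√(L² − r² sin²θ)].
With r = 0.0117 m, L = 0.038 m, θ = 122.5°: √(L² − r² sin²θ) = 0.036696 m.
v = −0.0117·163.8·0.84339·[1 + 0.0117·-0.53730/0.036696] = -1.3394 m/s.
|v| = 1.3394 m/s.

1.34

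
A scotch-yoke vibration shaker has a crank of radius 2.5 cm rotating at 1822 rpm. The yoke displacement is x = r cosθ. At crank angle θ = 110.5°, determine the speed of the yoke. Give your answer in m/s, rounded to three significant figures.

ω = 190.8 rad/s (from 1822 rpm).
x = r cosθ ⇒ ẋ = −rω sinθ.
|v| = rω|sinθ| = 0.025·190.8·|sin 110.5°| = 4.4679 m/s.

4.47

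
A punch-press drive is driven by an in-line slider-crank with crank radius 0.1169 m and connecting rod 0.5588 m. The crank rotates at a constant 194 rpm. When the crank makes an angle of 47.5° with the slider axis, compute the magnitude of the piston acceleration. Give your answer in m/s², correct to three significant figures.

31.8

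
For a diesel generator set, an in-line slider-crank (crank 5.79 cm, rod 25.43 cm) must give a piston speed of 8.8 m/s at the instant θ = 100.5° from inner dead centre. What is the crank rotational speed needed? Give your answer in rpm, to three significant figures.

For an in-line slider-crank, |v_piston| = rω|sinθ|·[1 + r cosθ/√(L² − r² sin²θ)].
With r = 0.0579 m, L = 0.2543 m, θ = 100.5°: the bracketed kinematic factor |dx/dθ| = 0.054507 m.
ω = v/|dx/dθ| = 8.8/0.054507 = 161.45 rad/s.
N = 60ω/(2π) = 1541.7 rpm.

1540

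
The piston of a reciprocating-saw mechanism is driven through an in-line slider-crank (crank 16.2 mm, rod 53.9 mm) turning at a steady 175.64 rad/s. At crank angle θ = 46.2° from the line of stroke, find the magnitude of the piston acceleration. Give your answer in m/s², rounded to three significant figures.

343

ω = 175.6 rad/s
x(θ) = r cosθ + √(L² − r² sin²θ); with ω constant, a = ω²·d²x/dθ².
d²x/dθ² = −r cosθ − r²(cos2θ)/√u − r⁴ sin²2θ/(4u^{3/2}),  u = L² − r² sin²θ = 0.0027685 m².
Substituting r = 0.0162 m, L = 0.0539 m, θ = 46.2°: d²x/dθ² = -0.011122 m.
a = ω²·d²x/dθ² = (175.6)²·(-0.011122) = -343.1 m/s²;  |a| = 343.1 m/s².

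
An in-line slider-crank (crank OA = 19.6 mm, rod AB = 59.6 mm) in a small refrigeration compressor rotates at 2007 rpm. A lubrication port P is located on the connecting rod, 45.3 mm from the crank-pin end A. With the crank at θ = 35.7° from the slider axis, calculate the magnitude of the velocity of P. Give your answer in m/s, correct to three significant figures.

ω = 210.2 rad/s.  Crank-pin speed |V_A| = rω = 4.1194 m/s, perpendicular to OA.
Rod angle: sinφ = −(r/L) sinθ ⇒ φ = -11.064°; ω_rod = −rω cosθ/√(L²−r²sin²θ) = -57.192 rad/s.
V_P = V_A + ω_rod × AP, with AP = 0.0453 m along the rod.
Components: V_Px = −rω sinθ − a·ω_rod·sinφ = -2.901 m/s;  V_Py = rω cosθ + a·ω_rod·cosφ = +0.80264 m/s.
|V_P| = √(V_Px² + V_Py²) = 3.01 m/s.

3.01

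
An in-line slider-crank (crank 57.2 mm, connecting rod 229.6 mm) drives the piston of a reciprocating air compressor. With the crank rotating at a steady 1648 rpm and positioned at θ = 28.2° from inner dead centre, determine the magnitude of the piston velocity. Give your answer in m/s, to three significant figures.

ω = 2π·1648/60 = 172.6 rad/s
For an in-line slider-crank, x = r cosθ + √(L² − r² sin²θ), so v = −rω sinθ·[1 + r cosθ/√(L² − r² sin²θ)].
With r = 0.0572 m, L = 0.2296 m, θ = 28.2°: √(L² − r² sin²θ) = 0.228 m.
v = −0.0572·172.6·0.47255·[1 + 0.0572·0.88130/0.228] = -5.6961 m/s.
|v| = 5.6961 m/s.

5.70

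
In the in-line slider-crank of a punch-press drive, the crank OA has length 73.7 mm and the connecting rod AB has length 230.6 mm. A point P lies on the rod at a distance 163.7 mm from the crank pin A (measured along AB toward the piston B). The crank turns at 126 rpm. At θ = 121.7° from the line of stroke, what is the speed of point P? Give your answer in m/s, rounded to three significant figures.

0.740

ω = 13.19 rad/s.  Crank-pin speed |V_A| = rω = 0.97245 m/s, perpendicular to OA.
Rod angle: sinφ = −(r/L) sinθ ⇒ φ = -15.779°; ω_rod = −rω cosθ/√(L²−r²sin²θ) = +2.3027 rad/s.
V_P = V_A + ω_rod × AP, with AP = 0.1637 m along the rod.
Components: V_Px = −rω sinθ − a·ω_rod·sinφ = -0.72487 m/s;  V_Py = rω cosθ + a·ω_rod·cosφ = -0.14825 m/s.
|V_P| = √(V_Px² + V_Py²) = 0.73987 m/s.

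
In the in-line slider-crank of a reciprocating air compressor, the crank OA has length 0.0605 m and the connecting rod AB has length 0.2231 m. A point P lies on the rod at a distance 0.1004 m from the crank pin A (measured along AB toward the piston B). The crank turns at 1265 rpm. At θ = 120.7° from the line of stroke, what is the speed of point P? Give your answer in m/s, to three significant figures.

ω = 132.5 rad/s.  Crank-pin speed |V_A| = rω = 8.0145 m/s, perpendicular to OA.
Rod angle: sinφ = −(r/L) sinθ ⇒ φ = -13.484°; ω_rod = −rω cosθ/√(L²−r²sin²θ) = +18.86 rad/s.
V_P = V_A + ω_rod × AP, with AP = 0.1004 m along the rod.
Components: V_Px = −rω sinθ − a·ω_rod·sinφ = -6.4497 m/s;  V_Py = rω cosθ + a·ω_rod·cosφ = -2.2504 m/s.
|V_P| = √(V_Px² + V_Py²) = 6.831 m/s.

6.83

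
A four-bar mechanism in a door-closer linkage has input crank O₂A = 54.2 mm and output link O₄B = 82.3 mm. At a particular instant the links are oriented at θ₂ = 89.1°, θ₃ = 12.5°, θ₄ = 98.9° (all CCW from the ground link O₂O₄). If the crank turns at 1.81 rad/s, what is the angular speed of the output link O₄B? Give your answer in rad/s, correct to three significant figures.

ω₂ = 1.81 rad/s
Differentiating the loop-closure r₂e^{iθ₂}+r₃e^{iθ₃}=r₁+r₄e^{iθ₄} gives r₂ω₂e^{iθ₂}+r₃ω₃e^{iθ₃}=r₄ω₄e^{iθ₄}.
Eliminating the other unknown: ω₄ = r₂ω₂ sin(θ₂−θ₃) / [r₄ sin(θ₄−θ₃)].
Numerator sine = +0.97278; denominator sine = +0.99803.
Result = 0.0542·1.81·(+0.97278) / (0.0823·(+0.99803)) = +1.1618 rad/s; magnitude 1.1618 rad/s.

1.16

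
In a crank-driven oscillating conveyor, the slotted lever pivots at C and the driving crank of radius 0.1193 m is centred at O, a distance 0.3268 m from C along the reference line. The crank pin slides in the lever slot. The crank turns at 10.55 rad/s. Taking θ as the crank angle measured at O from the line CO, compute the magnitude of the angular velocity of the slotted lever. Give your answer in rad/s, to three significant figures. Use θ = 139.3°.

ω = 10.55 rad/s
Crank pin A relative to C: A = (d + r cosθ, r sinθ); lever angle φ = atan2(r sinθ, d + r cosθ).
Differentiating tanφ: φ̇ = rω(d cosθ + r)/(d² + r² + 2dr cosθ).
d² + r² + 2dr cosθ = |CA|² = 0.0619156 m²;  d cosθ + r = -0.12846 m.
|ω_lever| = |0.1193·10.55·-0.12846| / 0.0619156 = 2.6113 rad/s.

2.61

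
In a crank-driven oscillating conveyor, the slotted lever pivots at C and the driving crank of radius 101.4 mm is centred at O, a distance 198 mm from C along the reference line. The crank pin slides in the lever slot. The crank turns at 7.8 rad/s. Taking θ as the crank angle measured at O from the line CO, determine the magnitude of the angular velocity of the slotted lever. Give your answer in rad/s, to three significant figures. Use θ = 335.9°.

ω = 7.8 rad/s
Crank pin A relative to C: A = (d + r cosθ, r sinθ); lever angle φ = atan2(r sinθ, d + r cosθ).
Differentiating tanφ: φ̇ = rω(d cosθ + r)/(d² + r² + 2dr cosθ).
d² + r² + 2dr cosθ = |CA|² = 0.0861403 m²;  d cosθ + r = +0.28214 m.
|ω_lever| = |0.1014·7.8·+0.28214| / 0.0861403 = 2.5906 rad/s.

2.59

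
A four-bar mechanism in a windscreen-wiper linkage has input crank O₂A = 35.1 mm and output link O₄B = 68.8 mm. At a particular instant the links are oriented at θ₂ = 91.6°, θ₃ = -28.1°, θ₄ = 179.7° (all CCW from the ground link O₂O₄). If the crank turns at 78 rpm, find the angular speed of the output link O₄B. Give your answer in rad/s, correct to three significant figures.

7.76

ω₂ = 8.168 rad/s (from 78 rpm).
Differentiating the loop-closure r₂e^{iθ₂}+r₃e^{iθ₃}=r₁+r₄e^{iθ₄} gives r₂ω₂e^{iθ₂}+r₃ω₃e^{iθ₃}=r₄ω₄e^{iθ₄}.
Eliminating the other unknown: ω₄ = r₂ω₂ sin(θ₂−θ₃) / [r₄ sin(θ₄−θ₃)].
Numerator sine = +0.86863; denominator sine = -0.46639.
Result = 0.0351·8.168·(+0.86863) / (0.0688·(-0.46639)) = -7.7612 rad/s; magnitude 7.7612 rad/s.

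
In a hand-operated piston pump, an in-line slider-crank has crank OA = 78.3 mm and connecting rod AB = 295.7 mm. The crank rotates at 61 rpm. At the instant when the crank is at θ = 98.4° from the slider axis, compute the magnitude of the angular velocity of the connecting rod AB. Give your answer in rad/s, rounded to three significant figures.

0.256

ω = 6.388 rad/s (converted from 61 rpm).
The rod makes angle φ with the slider axis where L sinφ = r sinθ; differentiating, L cosφ·φ̇ = r ω cosθ.
L cosφ = √(L² − r² sin²θ) = 0.28537 m.
|ω_rod| = r ω |cosθ| / √(L² − r² sin²θ) = 0.0783·6.388·0.14608/0.28537 = 0.25604 rad/s.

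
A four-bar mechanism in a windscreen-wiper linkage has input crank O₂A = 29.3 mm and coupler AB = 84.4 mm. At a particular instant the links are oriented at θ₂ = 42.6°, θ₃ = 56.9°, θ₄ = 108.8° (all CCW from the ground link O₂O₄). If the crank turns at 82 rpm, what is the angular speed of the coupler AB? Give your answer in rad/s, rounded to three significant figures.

ω₂ = 8.587 rad/s (from 82 rpm).
Differentiating the loop-closure r₂e^{iθ₂}+r₃e^{iθ₃}=r₁+r₄e^{iθ₄} gives r₂ω₂e^{iθ₂}+r₃ω₃e^{iθ₃}=r₄ω₄e^{iθ₄}.
Eliminating the other unknown: ω₃ = r₂ω₂ sin(θ₄−θ₂) / [r₃ sin(θ₃−θ₄)].
Numerator sine = +0.91496; denominator sine = -0.78694.
Result = 0.0293·8.587·(+0.91496) / (0.0844·(-0.78694)) = -3.466 rad/s; magnitude 3.466 rad/s.

3.47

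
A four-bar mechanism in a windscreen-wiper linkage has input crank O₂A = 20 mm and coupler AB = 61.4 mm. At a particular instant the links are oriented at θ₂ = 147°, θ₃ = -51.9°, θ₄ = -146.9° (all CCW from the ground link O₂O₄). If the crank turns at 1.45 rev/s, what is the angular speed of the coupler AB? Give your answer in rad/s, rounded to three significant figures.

2.72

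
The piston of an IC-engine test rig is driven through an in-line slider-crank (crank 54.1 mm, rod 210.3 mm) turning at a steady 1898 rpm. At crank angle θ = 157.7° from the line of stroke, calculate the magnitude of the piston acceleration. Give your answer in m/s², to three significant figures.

ω = 2π·1898/60 = 198.8 rad/s
x(θ) = r cosθ + √(L² − r² sin²θ); with ω constant, a = ω²·d²x/dθ².
d²x/dθ² = −r cosθ − r²(cos2θ)/√u − r⁴ sin²2θ/(4u^{3/2}),  u = L² − r² sin²θ = 0.0438047 m².
Substituting r = 0.0541 m, L = 0.2103 m, θ = 157.7°: d²x/dθ² = +0.039982 m.
a = ω²·d²x/dθ² = (198.8)²·(+0.039982) = +1579.5 m/s²;  |a| = 1579.5 m/s².

1580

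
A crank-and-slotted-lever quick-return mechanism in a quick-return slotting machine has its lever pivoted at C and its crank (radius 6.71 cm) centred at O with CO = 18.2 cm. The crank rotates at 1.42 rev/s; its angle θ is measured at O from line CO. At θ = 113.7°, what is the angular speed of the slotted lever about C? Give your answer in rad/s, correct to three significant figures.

0.130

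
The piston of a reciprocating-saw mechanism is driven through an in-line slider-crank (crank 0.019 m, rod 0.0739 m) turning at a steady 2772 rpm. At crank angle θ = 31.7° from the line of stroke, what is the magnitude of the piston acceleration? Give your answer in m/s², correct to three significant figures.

1550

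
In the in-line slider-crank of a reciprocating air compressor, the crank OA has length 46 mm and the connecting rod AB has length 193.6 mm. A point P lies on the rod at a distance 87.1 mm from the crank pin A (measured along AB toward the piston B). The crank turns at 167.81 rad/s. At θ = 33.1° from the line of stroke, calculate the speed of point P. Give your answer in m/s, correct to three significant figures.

5.81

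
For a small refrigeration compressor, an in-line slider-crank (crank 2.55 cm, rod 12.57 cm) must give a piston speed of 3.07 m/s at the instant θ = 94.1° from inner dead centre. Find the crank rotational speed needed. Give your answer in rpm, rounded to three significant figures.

For an in-line slider-crank, |v_piston| = rω|sinθ|·[1 + r cosθ/√(L² − r² sin²θ)].
With r = 0.0255 m, L = 0.1257 m, θ = 94.1°: the bracketed kinematic factor |dx/dθ| = 0.025058 m.
ω = v/|dx/dθ| = 3.07/0.025058 = 122.52 rad/s.
N = 60ω/(2π) = 1169.9 rpm.

1170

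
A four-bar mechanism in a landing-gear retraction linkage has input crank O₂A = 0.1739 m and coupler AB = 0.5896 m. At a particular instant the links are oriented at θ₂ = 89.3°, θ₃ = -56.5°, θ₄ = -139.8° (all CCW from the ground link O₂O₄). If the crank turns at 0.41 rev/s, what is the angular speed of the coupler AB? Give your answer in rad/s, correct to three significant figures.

0.578

ω₂ = 2.576 rad/s (from 0.41 rev/s).
Differentiating the loop-closure r₂e^{iθ₂}+r₃e^{iθ₃}=r₁+r₄e^{iθ₄} gives r₂ω₂e^{iθ₂}+r₃ω₃e^{iθ₃}=r₄ω₄e^{iθ₄}.
Eliminating the other unknown: ω₃ = r₂ω₂ sin(θ₄−θ₂) / [r₃ sin(θ₃−θ₄)].
Numerator sine = +0.75585; denominator sine = +0.99317.
Result = 0.1739·2.576·(+0.75585) / (0.5896·(+0.99317)) = +0.57826 rad/s; magnitude 0.57826 rad/s.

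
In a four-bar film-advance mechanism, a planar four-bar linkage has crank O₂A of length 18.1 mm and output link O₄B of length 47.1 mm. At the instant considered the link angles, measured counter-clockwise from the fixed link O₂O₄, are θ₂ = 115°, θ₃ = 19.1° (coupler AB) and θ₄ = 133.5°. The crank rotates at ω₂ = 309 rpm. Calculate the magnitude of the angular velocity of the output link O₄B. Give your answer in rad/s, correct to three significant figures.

13.6

ω₂ = 32.36 rad/s (from 309 rpm).
Differentiating the loop-closure r₂e^{iθ₂}+r₃e^{iθ₃}=r₁+r₄e^{iθ₄} gives r₂ω₂e^{iθ₂}+r₃ω₃e^{iθ₃}=r₄ω₄e^{iθ₄}.
Eliminating the other unknown: ω₄ = r₂ω₂ sin(θ₂−θ₃) / [r₄ sin(θ₄−θ₃)].
Numerator sine = +0.99470; denominator sine = +0.91068.
Result = 0.0181·32.36·(+0.99470) / (0.0471·(+0.91068)) = +13.582 rad/s; magnitude 13.582 rad/s.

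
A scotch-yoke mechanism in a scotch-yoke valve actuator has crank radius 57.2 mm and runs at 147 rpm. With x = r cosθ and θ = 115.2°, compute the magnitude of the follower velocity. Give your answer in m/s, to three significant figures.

0.797

ω = 15.39 rad/s (from 147 rpm).
x = r cosθ ⇒ ẋ = −rω sinθ.
|v| = rω|sinθ| = 0.0572·15.39·|sin 115.2°| = 0.79672 m/s.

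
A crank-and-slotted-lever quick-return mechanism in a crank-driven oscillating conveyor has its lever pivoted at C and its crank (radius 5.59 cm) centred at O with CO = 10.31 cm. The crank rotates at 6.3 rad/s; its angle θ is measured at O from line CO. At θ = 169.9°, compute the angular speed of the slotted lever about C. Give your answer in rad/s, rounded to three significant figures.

6.67

ω = 6.3 rad/s
Crank pin A relative to C: A = (d + r cosθ, r sinθ); lever angle φ = atan2(r sinθ, d + r cosθ).
Differentiating tanφ: φ̇ = rω(d cosθ + r)/(d² + r² + 2dr cosθ).
d² + r² + 2dr cosθ = |CA|² = 0.00240647 m²;  d cosθ + r = -0.045602 m.
|ω_lever| = |0.0559·6.3·-0.045602| / 0.00240647 = 6.6736 rad/s.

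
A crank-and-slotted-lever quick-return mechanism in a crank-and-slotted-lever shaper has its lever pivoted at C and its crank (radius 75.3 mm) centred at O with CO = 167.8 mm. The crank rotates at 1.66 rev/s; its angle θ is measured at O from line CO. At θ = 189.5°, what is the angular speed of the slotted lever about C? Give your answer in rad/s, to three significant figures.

7.96

ω = 10.43 rad/s (from 1.66 rev/s).
Crank pin A relative to C: A = (d + r cosθ, r sinθ); lever angle φ = atan2(r sinθ, d + r cosθ).
Differentiating tanφ: φ̇ = rω(d cosθ + r)/(d² + r² + 2dr cosθ).
d² + r² + 2dr cosθ = |CA|² = 0.00890282 m²;  d cosθ + r = -0.090199 m.
|ω_lever| = |0.0753·10.43·-0.090199| / 0.00890282 = 7.9571 rad/s.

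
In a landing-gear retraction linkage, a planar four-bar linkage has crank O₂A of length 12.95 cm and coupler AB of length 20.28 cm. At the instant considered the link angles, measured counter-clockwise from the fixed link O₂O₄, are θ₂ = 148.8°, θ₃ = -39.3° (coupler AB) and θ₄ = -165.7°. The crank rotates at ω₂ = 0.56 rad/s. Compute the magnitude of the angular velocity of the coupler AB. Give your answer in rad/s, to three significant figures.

0.317

ω₂ = 0.56 rad/s
Differentiating the loop-closure r₂e^{iθ₂}+r₃e^{iθ₃}=r₁+r₄e^{iθ₄} gives r₂ω₂e^{iθ₂}+r₃ω₃e^{iθ₃}=r₄ω₄e^{iθ₄}.
Eliminating the other unknown: ω₃ = r₂ω₂ sin(θ₄−θ₂) / [r₃ sin(θ₃−θ₄)].
Numerator sine = +0.71325; denominator sine = +0.80489.
Result = 0.1295·0.56·(+0.71325) / (0.2028·(+0.80489)) = +0.31688 rad/s; magnitude 0.31688 rad/s.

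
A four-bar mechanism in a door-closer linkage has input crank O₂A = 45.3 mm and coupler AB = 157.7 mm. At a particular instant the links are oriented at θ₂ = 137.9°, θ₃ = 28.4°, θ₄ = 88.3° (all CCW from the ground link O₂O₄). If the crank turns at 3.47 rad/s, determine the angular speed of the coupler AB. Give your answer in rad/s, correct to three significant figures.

0.877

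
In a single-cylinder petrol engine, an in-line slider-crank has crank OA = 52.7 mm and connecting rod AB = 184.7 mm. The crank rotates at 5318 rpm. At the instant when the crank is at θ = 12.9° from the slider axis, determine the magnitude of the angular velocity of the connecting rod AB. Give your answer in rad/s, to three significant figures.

ω = 556.9 rad/s (converted from 5318 rpm).
The rod makes angle φ with the slider axis where L sinφ = r sinθ; differentiating, L cosφ·φ̇ = r ω cosθ.
L cosφ = √(L² − r² sin²θ) = 0.18432 m.
|ω_rod| = r ω |cosθ| / √(L² − r² sin²θ) = 0.0527·556.9·0.97476/0.18432 = 155.2 rad/s.

155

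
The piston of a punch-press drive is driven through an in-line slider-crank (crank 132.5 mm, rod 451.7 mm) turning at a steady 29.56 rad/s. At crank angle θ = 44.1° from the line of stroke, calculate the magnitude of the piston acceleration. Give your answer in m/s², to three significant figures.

85.0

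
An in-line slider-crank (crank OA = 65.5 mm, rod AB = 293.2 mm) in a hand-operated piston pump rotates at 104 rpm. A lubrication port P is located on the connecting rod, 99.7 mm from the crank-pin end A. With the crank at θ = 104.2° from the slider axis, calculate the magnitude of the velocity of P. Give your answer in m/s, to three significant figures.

0.688

ω = 10.89 rad/s.  Crank-pin speed |V_A| = rω = 0.71335 m/s, perpendicular to OA.
Rod angle: sinφ = −(r/L) sinθ ⇒ φ = -12.508°; ω_rod = −rω cosθ/√(L²−r²sin²θ) = +0.61134 rad/s.
V_P = V_A + ω_rod × AP, with AP = 0.0997 m along the rod.
Components: V_Px = −rω sinθ − a·ω_rod·sinφ = -0.67835 m/s;  V_Py = rω cosθ + a·ω_rod·cosφ = -0.11549 m/s.
|V_P| = √(V_Px² + V_Py²) = 0.68811 m/s.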